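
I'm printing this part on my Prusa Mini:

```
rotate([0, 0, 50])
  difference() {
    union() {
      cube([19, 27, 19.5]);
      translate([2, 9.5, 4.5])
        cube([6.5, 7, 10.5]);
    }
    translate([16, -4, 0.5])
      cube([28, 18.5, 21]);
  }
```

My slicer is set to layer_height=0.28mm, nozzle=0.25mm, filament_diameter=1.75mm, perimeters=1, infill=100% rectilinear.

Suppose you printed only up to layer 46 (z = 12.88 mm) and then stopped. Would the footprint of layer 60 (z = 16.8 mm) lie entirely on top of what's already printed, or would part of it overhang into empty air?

Compare the two slices. At z = 12.88: the cube is present — its section is the full 19×27 rectangle (area 513.00 mm²); the cube at (2, 9.5) is present — its section is the full 6.5×7 rectangle (area 45.50 mm²); Combining (union): the 6.5×7 cube at (2, 9.5) lies entirely inside the 19×27 cube, so the union is just the 19×27 cube — area = 513.00 mm²; the cube at (16, -4) (footprint 28×18.5) is included at this height (area 518.00 mm²); Subtracting the remaining from the first: starting from that combined region (513.00 mm²), the 28×18.5 cube at (16, -4) partially overlaps it — only the 43.50 mm² overlap (of its 518.00 mm²) is removed, clipping the outline — area = 469.50 mm²; (rotated 50° about Z; rotation is an isometry so areas/perimeters/island counts are preserved). At z = 16.8: the cube is present — its section is the full 19×27 rectangle (area 513.00 mm²); the cube at (2, 9.5) is absent (z outside [4.5, 15]); Combining (union): only the 19×27 cube is present, so the union is just that shape — area = 513.00 mm²; the 28×18.5 cube at (16, -4) contributes its full rectangle (area 518.00 mm²); After the difference (first − rest): starting from that combined region (513.00 mm²), the 28×18.5 cube at (16, -4) partially overlaps it — only the 43.50 mm² overlap (of its 518.00 mm²) is removed, clipping the outline — area = 469.50 mm²; (whole slice rotated 50° about Z — lengths, areas and connectivity unchanged). Checking containment: the cross-section at z = 16.8 is a subset of the cross-section at z = 12.88.

entirely on top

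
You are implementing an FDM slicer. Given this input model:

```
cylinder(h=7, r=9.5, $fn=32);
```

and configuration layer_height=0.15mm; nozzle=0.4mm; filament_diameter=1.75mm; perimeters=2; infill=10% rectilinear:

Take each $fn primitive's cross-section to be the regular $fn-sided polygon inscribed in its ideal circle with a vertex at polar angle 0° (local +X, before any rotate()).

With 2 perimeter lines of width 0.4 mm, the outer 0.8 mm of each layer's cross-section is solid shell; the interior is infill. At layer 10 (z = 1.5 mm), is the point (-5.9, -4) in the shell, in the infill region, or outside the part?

infill

At z = 1.5 mm: the r=9.5 cylinder gives a regular 32-gon of circumradius 9.5 (constant along its height). Overall, the cross-section is a single solid region. The nearest boundary edge runs (-7.90, -5.28)→(-6.72, -6.72); distance from the point to it = 2.36 mm. The point is inside the cross-section and 2.36 mm from the nearest boundary — more than the 0.8 mm shell width (2 × 0.4), so it's in the infill interior.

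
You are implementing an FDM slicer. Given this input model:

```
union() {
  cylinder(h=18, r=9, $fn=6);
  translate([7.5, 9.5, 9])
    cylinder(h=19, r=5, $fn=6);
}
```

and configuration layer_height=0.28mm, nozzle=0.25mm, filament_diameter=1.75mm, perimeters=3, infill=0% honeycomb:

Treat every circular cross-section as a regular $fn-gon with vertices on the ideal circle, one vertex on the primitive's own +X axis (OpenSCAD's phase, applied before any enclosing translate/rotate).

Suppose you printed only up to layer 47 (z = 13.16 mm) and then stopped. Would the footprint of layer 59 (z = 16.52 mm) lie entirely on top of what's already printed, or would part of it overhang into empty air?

Compare the two slices. At z = 13.16: the cylinder: section is a regular 6-gon, circumradius r=9 (area = (6/2)·9.000²·sin(360°/6) = 210.44 mm²); the cylinder at (7.5, 9.5): section is a regular 6-gon, circumradius r=5 (area = (6/2)·5.000²·sin(360°/6) = 64.95 mm²); Combining (union): the regions partially overlap — summed areas 275.40 mm² minus the doubly-counted overlap 2.66 mm² gives 272.73 mm² — area = 272.73 mm². At z = 16.52: the cylinder: section is a regular 6-gon, circumradius r=9 (area = (6/2)·9.000²·sin(360°/6) = 210.44 mm²); the cylinder at (7.5, 9.5): section is a regular 6-gon, circumradius r=5 (area = (6/2)·5.000²·sin(360°/6) = 64.95 mm²); Taking the union: the regions partially overlap — summed areas 275.40 mm² minus the doubly-counted overlap 2.66 mm² gives 272.73 mm² — area = 272.73 mm². Checking containment: the cross-section at z = 16.52 is a subset of the cross-section at z = 13.16.

entirely on top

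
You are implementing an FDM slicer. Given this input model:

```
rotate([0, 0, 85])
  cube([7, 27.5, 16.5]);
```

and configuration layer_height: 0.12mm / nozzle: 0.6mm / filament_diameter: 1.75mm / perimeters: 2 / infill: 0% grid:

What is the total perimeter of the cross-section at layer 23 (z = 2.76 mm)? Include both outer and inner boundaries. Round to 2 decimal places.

69.00 mm

At z = 2.76 mm: the cube is present — its section is the full 7×27.5 rectangle (perimeter 69.00 mm); (whole slice rotated 85° about Z — lengths, areas and connectivity unchanged). Overall, the cross-section is a single solid region. Total boundary length (outer) = 69.00 mm.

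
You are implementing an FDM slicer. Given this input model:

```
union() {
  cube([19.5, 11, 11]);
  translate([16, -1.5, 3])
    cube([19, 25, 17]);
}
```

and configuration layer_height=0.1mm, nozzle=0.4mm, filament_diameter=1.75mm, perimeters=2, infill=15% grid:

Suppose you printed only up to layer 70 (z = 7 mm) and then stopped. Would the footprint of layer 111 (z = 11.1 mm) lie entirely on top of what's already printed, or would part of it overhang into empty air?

entirely on top

Compare the two slices. At z = 7: the 19.5×11 cube contributes its full rectangle (area 214.50 mm²); the 19×25 cube at (16, -1.5) contributes its full rectangle (area 475.00 mm²); Taking the union: the regions partially overlap — summed areas 689.50 mm² minus the doubly-counted overlap 38.50 mm² gives 651.00 mm² — area = 651.00 mm². At z = 11.1: the cube is absent (z outside [0, 11]); the cube at (16, -1.5) is present — its section is the full 19×25 rectangle (area 475.00 mm²); Combining (union): only the 19×25 cube at (16, -1.5) is present, so the union is just that shape — area = 475.00 mm². Checking containment: the cross-section at z = 11.1 is a subset of the cross-section at z = 7.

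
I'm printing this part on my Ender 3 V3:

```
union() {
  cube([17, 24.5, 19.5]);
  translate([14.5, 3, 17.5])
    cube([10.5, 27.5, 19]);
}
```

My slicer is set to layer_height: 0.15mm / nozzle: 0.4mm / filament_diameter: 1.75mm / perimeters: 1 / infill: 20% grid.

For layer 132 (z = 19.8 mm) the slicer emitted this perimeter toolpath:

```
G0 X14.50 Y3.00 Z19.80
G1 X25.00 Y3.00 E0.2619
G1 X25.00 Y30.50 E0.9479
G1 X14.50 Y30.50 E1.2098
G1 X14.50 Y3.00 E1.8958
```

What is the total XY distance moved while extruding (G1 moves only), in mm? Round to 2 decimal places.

76.00 mm

Sum the Euclidean lengths of each G1 segment: total = 76.00 mm.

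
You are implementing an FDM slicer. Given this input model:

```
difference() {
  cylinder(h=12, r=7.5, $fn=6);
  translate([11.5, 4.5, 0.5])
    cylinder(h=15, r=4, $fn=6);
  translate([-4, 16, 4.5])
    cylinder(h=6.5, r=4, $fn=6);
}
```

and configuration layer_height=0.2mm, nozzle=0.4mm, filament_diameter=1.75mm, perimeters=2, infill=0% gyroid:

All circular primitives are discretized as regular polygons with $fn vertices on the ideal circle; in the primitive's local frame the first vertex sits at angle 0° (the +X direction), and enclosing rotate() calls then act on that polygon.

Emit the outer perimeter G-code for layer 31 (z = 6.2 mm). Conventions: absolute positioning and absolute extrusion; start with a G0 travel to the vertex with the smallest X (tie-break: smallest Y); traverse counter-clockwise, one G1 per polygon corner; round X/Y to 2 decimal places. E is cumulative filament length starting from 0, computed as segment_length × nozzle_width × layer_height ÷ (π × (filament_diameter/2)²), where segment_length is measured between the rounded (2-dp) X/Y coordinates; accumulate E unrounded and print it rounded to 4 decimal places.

At z = 6.2 mm: the cylinder: section is a regular 6-gon, circumradius r=7.5; the cylinder at (11.5, 4.5): section is a regular 6-gon, circumradius r=4; the r=4 cylinder at (-4, 16) contributes a regular 6-gon of circumradius 4; Taking the first minus the rest: starting from the r=7.5 cylinder, the r=4 cylinder at (11.5, 4.5) misses the remaining region (no effect); the r=4 cylinder at (-4, 16) misses the remaining region (no effect) — 1 connected region. The outline is a single polygon with 6 vertices. Extrusion per mm of travel: 0.4 × 0.2 / (π × 0.875²) = 0.033260. Accumulating E over each segment gives final E = 1.4973.

G0 X-7.50 Y0.00 Z6.20
G1 X-3.75 Y-6.50 E0.2496
G1 X3.75 Y-6.50 E0.4990
G1 X7.50 Y0.00 E0.7486
G1 X3.75 Y6.50 E0.9982
G1 X-3.75 Y6.50 E1.2477
G1 X-7.50 Y0.00 E1.4973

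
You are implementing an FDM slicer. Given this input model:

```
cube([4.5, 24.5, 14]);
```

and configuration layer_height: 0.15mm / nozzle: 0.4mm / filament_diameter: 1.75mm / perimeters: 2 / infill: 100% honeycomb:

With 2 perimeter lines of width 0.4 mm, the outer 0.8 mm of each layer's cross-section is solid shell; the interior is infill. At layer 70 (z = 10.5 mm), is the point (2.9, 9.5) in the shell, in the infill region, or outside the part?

infill

At z = 10.5 mm: the cube (footprint 4.5×24.5) is included at this height. Overall, the cross-section is a single solid region. The nearest boundary edge runs (4.50, 0.00)→(4.50, 24.50); distance from the point to it = 1.60 mm. The point is inside the cross-section and 1.60 mm from the nearest boundary — more than the 0.8 mm shell width (2 × 0.4), so it's in the infill interior.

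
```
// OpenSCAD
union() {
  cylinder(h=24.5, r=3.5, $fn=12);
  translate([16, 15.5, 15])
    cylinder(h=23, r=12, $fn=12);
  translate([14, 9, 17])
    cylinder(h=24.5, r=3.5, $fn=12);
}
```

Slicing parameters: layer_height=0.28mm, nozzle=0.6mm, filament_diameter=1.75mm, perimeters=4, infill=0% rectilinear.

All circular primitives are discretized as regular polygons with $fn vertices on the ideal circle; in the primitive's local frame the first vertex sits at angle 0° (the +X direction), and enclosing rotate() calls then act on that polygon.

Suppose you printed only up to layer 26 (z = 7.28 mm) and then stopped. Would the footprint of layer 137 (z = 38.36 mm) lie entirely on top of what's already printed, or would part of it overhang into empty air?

part overhangs

Compare the two slices. At z = 7.28: the r=3.5 cylinder gives a regular 12-gon of circumradius 3.5 (constant along its height) (area = (12/2)·3.500²·sin(360°/12) = 36.75 mm²); the cylinder at (16, 15.5) does not reach this height (z outside [15, 38]); the cylinder at (14, 9) is absent (z outside [17, 41.5]); Merging all regions: only the r=3.5 cylinder is present, so the union is just that shape — area = 36.75 mm². At z = 38.36: the cylinder is not intersected at this z (z outside [0, 24.5]); the cylinder at (16, 15.5) is not intersected at this z (z outside [15, 38]); the r=3.5 cylinder at (14, 9) gives a regular 12-gon of circumradius 3.5 (constant along its height) (area = (12/2)·3.500²·sin(360°/12) = 36.75 mm²); Taking the union: only the r=3.5 cylinder at (14, 9) is present, so the union is just that shape — area = 36.75 mm². Checking containment: at z = 38.36 the cross-section extends beyond the z = 7.28 cross-section by about 36.75 mm².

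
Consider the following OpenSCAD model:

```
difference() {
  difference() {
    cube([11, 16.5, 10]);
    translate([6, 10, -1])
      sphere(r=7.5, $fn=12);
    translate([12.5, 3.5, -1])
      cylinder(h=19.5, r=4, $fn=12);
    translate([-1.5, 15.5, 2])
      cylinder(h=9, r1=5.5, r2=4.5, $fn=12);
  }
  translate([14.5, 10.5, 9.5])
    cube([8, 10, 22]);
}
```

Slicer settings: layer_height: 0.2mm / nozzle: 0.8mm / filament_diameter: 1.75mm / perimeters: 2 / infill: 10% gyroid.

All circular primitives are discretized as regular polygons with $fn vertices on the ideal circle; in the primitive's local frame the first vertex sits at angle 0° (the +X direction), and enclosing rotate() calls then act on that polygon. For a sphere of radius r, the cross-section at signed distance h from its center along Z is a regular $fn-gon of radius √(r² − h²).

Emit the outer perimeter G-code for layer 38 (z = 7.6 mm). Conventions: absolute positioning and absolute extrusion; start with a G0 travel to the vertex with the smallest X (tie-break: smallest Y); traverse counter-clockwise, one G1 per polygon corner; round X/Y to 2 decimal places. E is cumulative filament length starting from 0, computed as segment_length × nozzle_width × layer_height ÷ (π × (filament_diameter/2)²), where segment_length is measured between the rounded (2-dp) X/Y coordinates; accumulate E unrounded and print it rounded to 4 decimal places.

At z = 7.6 mm: the 11×16.5 cube contributes its full rectangle; the sphere at (6, 10) is not intersected at this z (|z−center|=8.600 > r=7.5); the r=4 cylinder at (12.5, 3.5) contributes a regular 12-gon of circumradius 4; the cone at (-1.5, 15.5) contributes a regular 12-gon of circumradius 4.878 (interpolated between r1=5.5 and r2=4.5 at t=0.622); After the difference (first − rest): starting from the 11×16.5 cube, the r=4 cylinder at (12.5, 3.5) partially overlaps it — only the 12.58 mm² overlap (of its 48.00 mm²) is removed, clipping the outline; the cone at (-1.5, 15.5) partially overlaps it — only the 14.07 mm² overlap (of its 71.38 mm²) is removed, clipping the outline — 1 connected region; the cube at (14.5, 10.5) is absent (z outside [9.5, 31.5]); Subtracting the remaining from the first: none of the subtracted shapes is present at this height, so the result so far is unchanged — 1 connected region. The outline is a single polygon with 14 vertices. Extrusion per mm of travel: 0.8 × 0.2 / (π × 0.875²) = 0.066520. Accumulating E over each segment gives final E = 3.6536.

G0 X0.00 Y0.00 Z7.60
G1 X10.63 Y0.00 E0.7071
G1 X10.50 Y0.04 E0.7162
G1 X9.04 Y1.50 E0.8535
G1 X8.50 Y3.50 E0.9913
G1 X9.04 Y5.50 E1.1291
G1 X10.50 Y6.96 E1.2665
G1 X11.00 Y7.10 E1.3010
G1 X11.00 Y16.50 E1.9263
G1 X3.11 Y16.50 E2.4511
G1 X3.38 Y15.50 E2.5200
G1 X2.72 Y13.06 E2.6882
G1 X0.94 Y11.28 E2.8556
G1 X0.00 Y11.02 E2.9205
G1 X0.00 Y0.00 E3.6536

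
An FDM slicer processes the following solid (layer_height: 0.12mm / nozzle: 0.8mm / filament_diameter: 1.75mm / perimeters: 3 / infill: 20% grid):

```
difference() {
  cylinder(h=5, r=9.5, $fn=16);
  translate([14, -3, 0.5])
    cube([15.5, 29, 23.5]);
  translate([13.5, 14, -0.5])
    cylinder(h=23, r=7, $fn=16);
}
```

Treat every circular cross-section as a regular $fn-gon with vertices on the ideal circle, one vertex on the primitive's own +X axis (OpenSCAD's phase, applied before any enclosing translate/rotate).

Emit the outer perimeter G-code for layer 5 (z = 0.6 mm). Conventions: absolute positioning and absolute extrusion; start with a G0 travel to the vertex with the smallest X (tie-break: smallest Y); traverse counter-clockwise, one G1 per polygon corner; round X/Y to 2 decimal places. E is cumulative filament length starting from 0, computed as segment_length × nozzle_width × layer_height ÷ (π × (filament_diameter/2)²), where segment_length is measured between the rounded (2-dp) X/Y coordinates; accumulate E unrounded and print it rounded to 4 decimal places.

At z = 0.6 mm: the r=9.5 cylinder contributes a regular 16-gon of circumradius 9.5; the cube at (14, -3) (footprint 15.5×29) is included at this height; the r=7 cylinder at (13.5, 14) gives a regular 16-gon of circumradius 7 (constant along its height); Subtracting the remaining from the first: starting from the r=9.5 cylinder, the 15.5×29 cube at (14, -3) misses the remaining region (no effect); the r=7 cylinder at (13.5, 14) misses the remaining region (no effect) — 1 connected region. The outline is a single polygon with 16 vertices. Extrusion per mm of travel: 0.8 × 0.12 / (π × 0.875²) = 0.039912. Accumulating E over each segment gives final E = 2.3679.

G0 X-9.50 Y0.00 Z0.60
G1 X-8.78 Y-3.64 E0.1481
G1 X-6.72 Y-6.72 E0.2960
G1 X-3.64 Y-8.78 E0.4439
G1 X0.00 Y-9.50 E0.5920
G1 X3.64 Y-8.78 E0.7401
G1 X6.72 Y-6.72 E0.8880
G1 X8.78 Y-3.64 E1.0358
G1 X9.50 Y0.00 E1.1839
G1 X8.78 Y3.64 E1.3320
G1 X6.72 Y6.72 E1.4799
G1 X3.64 Y8.78 E1.6278
G1 X0.00 Y9.50 E1.7759
G1 X-3.64 Y8.78 E1.9240
G1 X-6.72 Y6.72 E2.0719
G1 X-8.78 Y3.64 E2.2198
G1 X-9.50 Y0.00 E2.3679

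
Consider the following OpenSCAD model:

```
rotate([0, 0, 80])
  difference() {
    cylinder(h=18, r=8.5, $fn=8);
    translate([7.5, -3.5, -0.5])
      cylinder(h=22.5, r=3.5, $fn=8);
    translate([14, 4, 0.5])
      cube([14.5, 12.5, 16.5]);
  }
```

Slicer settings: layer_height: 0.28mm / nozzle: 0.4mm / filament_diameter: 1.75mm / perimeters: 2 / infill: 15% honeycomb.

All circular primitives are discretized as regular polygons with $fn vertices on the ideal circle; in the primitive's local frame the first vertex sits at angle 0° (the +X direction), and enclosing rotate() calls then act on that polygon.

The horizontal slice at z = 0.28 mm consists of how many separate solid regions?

At z = 0.28 mm: the r=8.5 cylinder gives a regular 8-gon of circumradius 8.5 (constant along its height); the cylinder at (7.5, -3.5): section is a regular 8-gon, circumradius r=3.5; the cube at (14, 4) does not reach this height (z outside [0.5, 17]); Taking the first minus the rest: starting from the r=8.5 cylinder, the r=3.5 cylinder at (7.5, -3.5) partially overlaps it — only the 14.58 mm² overlap (of its 34.65 mm²) is removed, clipping the outline — 1 connected region; (rotated 80° about Z; rotation is an isometry so areas/perimeters/island counts are preserved). The result has 1 disconnected region.

1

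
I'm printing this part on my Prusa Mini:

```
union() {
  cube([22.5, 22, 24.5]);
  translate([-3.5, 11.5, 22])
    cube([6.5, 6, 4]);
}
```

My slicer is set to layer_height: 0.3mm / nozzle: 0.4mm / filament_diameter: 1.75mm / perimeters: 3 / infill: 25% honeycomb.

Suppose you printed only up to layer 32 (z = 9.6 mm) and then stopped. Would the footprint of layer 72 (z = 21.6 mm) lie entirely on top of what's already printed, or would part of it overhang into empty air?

entirely on top

Compare the two slices. At z = 9.6: the cube (footprint 22.5×22) is included at this height (area 495.00 mm²); the cube at (-3.5, 11.5) is not intersected at this z (z outside [22, 26]); Combining (union): only the 22.5×22 cube is present, so the union is just that shape — area = 495.00 mm². At z = 21.6: the 22.5×22 cube contributes its full rectangle (area 495.00 mm²); the cube at (-3.5, 11.5) is not intersected at this z (z outside [22, 26]); Merging all regions: only the 22.5×22 cube is present, so the union is just that shape — area = 495.00 mm². Checking containment: the cross-section at z = 21.6 is a subset of the cross-section at z = 9.6.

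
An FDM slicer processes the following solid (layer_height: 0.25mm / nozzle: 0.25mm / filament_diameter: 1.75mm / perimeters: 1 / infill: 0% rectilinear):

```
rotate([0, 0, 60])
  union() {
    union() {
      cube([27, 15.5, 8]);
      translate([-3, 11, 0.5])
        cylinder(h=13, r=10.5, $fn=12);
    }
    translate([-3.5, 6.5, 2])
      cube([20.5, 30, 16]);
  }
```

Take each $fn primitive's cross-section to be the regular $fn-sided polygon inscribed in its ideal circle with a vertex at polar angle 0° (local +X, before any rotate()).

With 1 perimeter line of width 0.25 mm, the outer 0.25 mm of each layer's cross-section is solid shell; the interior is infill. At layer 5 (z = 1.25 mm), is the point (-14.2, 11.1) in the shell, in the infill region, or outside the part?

At z = 1.25 mm: the 27×15.5 cube contributes its full rectangle; the r=10.5 cylinder at (-3, 11) gives a regular 12-gon of circumradius 10.5 (constant along its height); Merging all regions: the regions partially overlap (shared area 83.43 mm²), so overlapping operands fuse into one piece — 1 connected region; the cube at (-3.5, 6.5) is not intersected at this z (z outside [2, 18]); Merging all regions: only the result so far is present, so the union is just that shape — 1 connected region; (whole slice rotated 60° about Z — lengths, areas and connectivity unchanged). Overall, the cross-section is a single solid region. Undo the 60° rotation: the query point maps to (2.513, 17.848) in the un-rotated model frame. The nearest boundary edge runs (2.25, 20.09)→(6.09, 16.25); distance from the point to it = 1.40 mm. The point is inside the cross-section and 1.40 mm from the nearest boundary — more than the 0.25 mm shell width (1 × 0.25), so it's in the infill interior.

infill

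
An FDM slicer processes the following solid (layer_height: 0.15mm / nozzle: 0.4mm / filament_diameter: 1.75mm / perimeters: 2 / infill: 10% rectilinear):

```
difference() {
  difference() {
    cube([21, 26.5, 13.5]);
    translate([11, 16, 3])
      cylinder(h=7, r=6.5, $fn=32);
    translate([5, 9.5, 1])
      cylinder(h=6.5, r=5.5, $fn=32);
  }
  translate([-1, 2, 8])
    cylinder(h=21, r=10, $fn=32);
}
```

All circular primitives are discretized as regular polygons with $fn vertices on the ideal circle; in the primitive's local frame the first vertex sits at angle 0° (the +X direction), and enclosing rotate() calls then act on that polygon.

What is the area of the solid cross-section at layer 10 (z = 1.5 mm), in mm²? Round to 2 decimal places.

463.54 mm²

At z = 1.5 mm: the cube is present — its section is the full 21×26.5 rectangle (area 556.50 mm²); the cylinder at (11, 16) is absent (z outside [3, 10]); the cylinder at (5, 9.5): section is a regular 32-gon, circumradius r=5.5 (area = (32/2)·5.500²·sin(360°/32) = 94.42 mm²); After the difference (first − rest): starting from the 21×26.5 cube (556.50 mm²), the r=5.5 cylinder at (5, 9.5) partially overlaps it — only the 92.96 mm² overlap (of its 94.42 mm²) is removed, clipping the outline — area = 463.54 mm²; the cylinder at (-1, 2) is absent (z outside [8, 29]); Subtracting the remaining from the first: none of the subtracted shapes is present at this height, so that combined region is unchanged — area = 463.54 mm². Overall, the cross-section is a single solid region. Net area = 463.54 mm².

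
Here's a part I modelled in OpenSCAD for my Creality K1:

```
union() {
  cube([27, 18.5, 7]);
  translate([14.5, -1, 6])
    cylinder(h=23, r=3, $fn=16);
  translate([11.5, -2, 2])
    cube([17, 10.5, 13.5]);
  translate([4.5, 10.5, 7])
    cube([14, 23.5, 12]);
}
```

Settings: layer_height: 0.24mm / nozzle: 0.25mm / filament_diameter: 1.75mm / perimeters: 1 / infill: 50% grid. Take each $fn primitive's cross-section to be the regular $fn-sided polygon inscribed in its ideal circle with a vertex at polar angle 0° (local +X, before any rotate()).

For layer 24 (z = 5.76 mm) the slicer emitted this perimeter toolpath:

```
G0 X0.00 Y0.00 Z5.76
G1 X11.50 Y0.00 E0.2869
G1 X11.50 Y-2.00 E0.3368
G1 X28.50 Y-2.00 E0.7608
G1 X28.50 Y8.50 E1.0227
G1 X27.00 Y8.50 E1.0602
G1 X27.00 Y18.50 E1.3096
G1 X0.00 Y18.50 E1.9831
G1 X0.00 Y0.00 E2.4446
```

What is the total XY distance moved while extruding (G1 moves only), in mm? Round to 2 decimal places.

98.00 mm

Sum the Euclidean lengths of each G1 segment: total = 98.00 mm.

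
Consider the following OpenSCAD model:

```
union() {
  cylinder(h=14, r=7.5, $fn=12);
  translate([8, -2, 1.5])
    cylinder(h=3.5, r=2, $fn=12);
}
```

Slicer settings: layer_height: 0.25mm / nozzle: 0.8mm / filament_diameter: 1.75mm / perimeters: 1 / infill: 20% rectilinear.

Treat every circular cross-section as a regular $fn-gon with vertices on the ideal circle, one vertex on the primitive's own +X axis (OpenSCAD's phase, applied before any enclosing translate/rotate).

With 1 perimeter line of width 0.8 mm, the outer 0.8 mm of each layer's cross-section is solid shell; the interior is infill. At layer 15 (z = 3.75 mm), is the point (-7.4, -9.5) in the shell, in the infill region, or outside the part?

outside

At z = 3.75 mm: the r=7.5 cylinder gives a regular 12-gon of circumradius 7.5 (constant along its height); the r=2 cylinder at (8, -2) contributes a regular 12-gon of circumradius 2; Combining (union): the regions partially overlap (shared area 2.27 mm²), so overlapping operands fuse into one piece — 1 connected region. Overall, the cross-section is a single solid region. The nearest boundary edge runs (-3.75, -6.50)→(-6.50, -3.75); distance from the point to it = 4.71 mm. The point is not inside any of the regions above, so it lies outside the cross-section (4.71 mm from the nearest boundary).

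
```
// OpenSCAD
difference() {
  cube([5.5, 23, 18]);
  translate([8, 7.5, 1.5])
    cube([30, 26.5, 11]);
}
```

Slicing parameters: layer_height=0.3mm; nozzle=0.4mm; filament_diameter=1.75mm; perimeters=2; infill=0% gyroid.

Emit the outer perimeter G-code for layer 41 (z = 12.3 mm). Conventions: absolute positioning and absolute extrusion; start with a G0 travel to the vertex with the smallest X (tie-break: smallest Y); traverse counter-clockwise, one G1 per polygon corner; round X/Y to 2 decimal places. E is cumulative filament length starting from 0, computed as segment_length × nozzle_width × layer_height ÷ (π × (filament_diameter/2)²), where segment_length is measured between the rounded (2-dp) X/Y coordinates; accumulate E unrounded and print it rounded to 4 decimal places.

At z = 12.3 mm: the 5.5×23 cube contributes its full rectangle; the 30×26.5 cube at (8, 7.5) contributes its full rectangle; After the difference (first − rest): starting from the 5.5×23 cube, the 30×26.5 cube at (8, 7.5) misses the remaining region (no effect) — 1 connected region. The outline is a single polygon with 4 vertices. Extrusion per mm of travel: 0.4 × 0.3 / (π × 0.875²) = 0.049890. Accumulating E over each segment gives final E = 2.8437.

G0 X0.00 Y0.00 Z12.30
G1 X5.50 Y0.00 E0.2744
G1 X5.50 Y23.00 E1.4219
G1 X0.00 Y23.00 E1.6963
G1 X0.00 Y0.00 E2.8437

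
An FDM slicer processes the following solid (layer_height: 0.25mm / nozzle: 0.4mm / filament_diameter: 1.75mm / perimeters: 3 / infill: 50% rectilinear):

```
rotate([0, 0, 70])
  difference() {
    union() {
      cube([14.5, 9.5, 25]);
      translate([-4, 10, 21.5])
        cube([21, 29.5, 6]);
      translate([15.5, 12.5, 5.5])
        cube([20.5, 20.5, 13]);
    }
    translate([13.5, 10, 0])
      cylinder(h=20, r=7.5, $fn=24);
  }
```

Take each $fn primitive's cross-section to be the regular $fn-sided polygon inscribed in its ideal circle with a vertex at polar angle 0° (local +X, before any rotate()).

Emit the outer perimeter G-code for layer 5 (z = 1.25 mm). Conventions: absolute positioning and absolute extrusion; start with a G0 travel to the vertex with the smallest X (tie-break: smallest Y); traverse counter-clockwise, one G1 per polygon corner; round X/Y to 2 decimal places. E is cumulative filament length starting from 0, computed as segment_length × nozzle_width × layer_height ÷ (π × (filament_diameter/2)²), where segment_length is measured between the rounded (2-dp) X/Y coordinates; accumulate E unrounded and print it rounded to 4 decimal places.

G0 X-8.93 Y3.25 Z1.25
G1 X0.00 Y0.00 E0.3951
G1 X4.96 Y13.63 E0.9981
G1 X2.49 Y14.53 E1.1074
G1 X2.27 Y13.54 E1.1496
G1 X1.36 Y11.80 E1.2312
G1 X0.04 Y10.36 E1.3124
G1 X-1.61 Y9.31 E1.3937
G1 X-3.48 Y8.72 E1.4753
G1 X-5.43 Y8.63 E1.5564
G1 X-6.85 Y8.95 E1.6169
G1 X-8.93 Y3.25 E1.8692

At z = 1.25 mm: the cube (footprint 14.5×9.5) is included at this height; the cube at (-4, 10) is absent (z outside [21.5, 27.5]); the cube at (15.5, 12.5) does not reach this height (z outside [5.5, 18.5]); Taking the union: only the 14.5×9.5 cube is present, so the union is just that shape — 1 connected region; the r=7.5 cylinder at (13.5, 10) contributes a regular 24-gon of circumradius 7.5; Taking the first minus the rest: starting from the result so far, the r=7.5 cylinder at (13.5, 10) partially overlaps it — only the 46.88 mm² overlap (of its 174.70 mm²) is removed, clipping the outline — 1 connected region; (whole slice rotated 70° about Z — lengths, areas and connectivity unchanged). The outline is a single polygon with 11 vertices. Extrusion per mm of travel: 0.4 × 0.25 / (π × 0.875²) = 0.041575. Accumulating E over each segment gives final E = 1.8692.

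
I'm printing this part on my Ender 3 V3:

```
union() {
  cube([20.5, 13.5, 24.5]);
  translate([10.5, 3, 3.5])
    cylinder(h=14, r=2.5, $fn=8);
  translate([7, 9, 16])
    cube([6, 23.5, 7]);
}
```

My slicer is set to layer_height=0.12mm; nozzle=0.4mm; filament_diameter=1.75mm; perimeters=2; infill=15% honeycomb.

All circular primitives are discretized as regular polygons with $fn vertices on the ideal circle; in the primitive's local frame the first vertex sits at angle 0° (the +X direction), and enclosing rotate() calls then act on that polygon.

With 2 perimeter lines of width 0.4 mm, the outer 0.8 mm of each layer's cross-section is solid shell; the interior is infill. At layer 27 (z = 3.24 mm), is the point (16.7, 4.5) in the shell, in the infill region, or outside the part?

infill

At z = 3.24 mm: the 20.5×13.5 cube contributes its full rectangle; the cylinder at (10.5, 3) is not intersected at this z (z outside [3.5, 17.5]); the cube at (7, 9) is not intersected at this z (z outside [16, 23]); Combining (union): only the 20.5×13.5 cube is present, so the union is just that shape — 1 connected region. Overall, the cross-section is a single solid region. The nearest boundary edge runs (20.50, 0.00)→(20.50, 13.50); distance from the point to it = 3.80 mm. The point is inside the cross-section and 3.80 mm from the nearest boundary — more than the 0.8 mm shell width (2 × 0.4), so it's in the infill interior.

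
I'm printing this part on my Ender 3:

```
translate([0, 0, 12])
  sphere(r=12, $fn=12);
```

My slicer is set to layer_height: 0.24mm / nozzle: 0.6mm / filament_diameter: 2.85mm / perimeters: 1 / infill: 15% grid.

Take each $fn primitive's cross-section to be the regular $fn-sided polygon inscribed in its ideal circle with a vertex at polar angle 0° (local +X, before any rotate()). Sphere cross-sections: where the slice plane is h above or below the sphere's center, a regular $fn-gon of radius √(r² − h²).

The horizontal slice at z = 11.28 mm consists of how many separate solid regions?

1

At z = 11.28 mm: the r=12 sphere slices to a regular 12-gon of circumradius 11.978 (√(r²−h²) with h=0.72 from center). The result has 1 disconnected region.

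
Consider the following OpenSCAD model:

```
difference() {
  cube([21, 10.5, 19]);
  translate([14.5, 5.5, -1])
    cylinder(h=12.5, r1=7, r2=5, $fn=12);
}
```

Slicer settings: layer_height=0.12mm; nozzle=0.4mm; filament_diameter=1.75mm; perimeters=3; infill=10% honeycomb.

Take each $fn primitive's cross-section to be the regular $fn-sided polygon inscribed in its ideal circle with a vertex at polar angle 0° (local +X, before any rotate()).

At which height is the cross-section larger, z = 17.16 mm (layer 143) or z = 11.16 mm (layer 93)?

Layer 143 (z = 17.16): the cube (footprint 21×10.5) is included at this height (area 220.50 mm²); the cone at (14.5, 5.5) is not intersected at this z (z outside [-1, 11.5]); After the difference (first − rest): none of the subtracted shapes is present at this height, so the 21×10.5 cube is unchanged — area = 220.50 mm². So its area = 220.50 mm². Layer 93 (z = 11.16): the 21×10.5 cube contributes its full rectangle (area 220.50 mm²); the cone at (14.5, 5.5) (r1=7→r2=5) has section circumradius 5.054 here — a regular 12-gon (area = (12/2)·5.054²·sin(360°/12) = 76.64 mm²); Taking the first minus the rest: starting from the 21×10.5 cube (220.50 mm²), the cone at (14.5, 5.5) partially overlaps it — only the 76.63 mm² overlap (of its 76.64 mm²) is removed, clipping the outline — area = 143.87 mm². So its area = 143.87 mm². Layer 143 is larger (220.50 vs 143.87 mm²).

layer 143 (z = 17.16 mm)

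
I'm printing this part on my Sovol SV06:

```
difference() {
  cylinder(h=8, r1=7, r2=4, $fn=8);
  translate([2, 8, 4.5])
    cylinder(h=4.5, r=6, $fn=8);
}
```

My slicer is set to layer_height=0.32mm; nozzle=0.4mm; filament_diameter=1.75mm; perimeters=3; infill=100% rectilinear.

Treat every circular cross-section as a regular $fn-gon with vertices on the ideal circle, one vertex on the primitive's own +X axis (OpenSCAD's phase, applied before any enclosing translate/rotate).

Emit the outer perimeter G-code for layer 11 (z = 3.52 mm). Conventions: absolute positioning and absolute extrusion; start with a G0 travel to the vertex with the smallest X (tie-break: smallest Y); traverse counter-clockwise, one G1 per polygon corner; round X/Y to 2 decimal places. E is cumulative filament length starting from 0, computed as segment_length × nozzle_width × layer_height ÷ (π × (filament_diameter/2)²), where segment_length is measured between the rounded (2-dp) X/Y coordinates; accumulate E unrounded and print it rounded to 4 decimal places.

G0 X-5.68 Y0.00 Z3.52
G1 X-4.02 Y-4.02 E0.2315
G1 X0.00 Y-5.68 E0.4629
G1 X4.02 Y-4.02 E0.6944
G1 X5.68 Y0.00 E0.9258
G1 X4.02 Y4.02 E1.1573
G1 X0.00 Y5.68 E1.3887
G1 X-4.02 Y4.02 E1.6202
G1 X-5.68 Y0.00 E1.8516

At z = 3.52 mm: the cone: at t=0.440 of its height the radius interpolates to r₁+(r₂−r₁)t = 5.680, giving a regular 8-gon of that circumradius; the cylinder at (2, 8) does not reach this height (z outside [4.5, 9]); After the difference (first − rest): none of the subtracted shapes is present at this height, so the cone is unchanged — 1 connected region. The outline is a single polygon with 8 vertices. Extrusion per mm of travel: 0.4 × 0.32 / (π × 0.875²) = 0.053216. Accumulating E over each segment gives final E = 1.8516.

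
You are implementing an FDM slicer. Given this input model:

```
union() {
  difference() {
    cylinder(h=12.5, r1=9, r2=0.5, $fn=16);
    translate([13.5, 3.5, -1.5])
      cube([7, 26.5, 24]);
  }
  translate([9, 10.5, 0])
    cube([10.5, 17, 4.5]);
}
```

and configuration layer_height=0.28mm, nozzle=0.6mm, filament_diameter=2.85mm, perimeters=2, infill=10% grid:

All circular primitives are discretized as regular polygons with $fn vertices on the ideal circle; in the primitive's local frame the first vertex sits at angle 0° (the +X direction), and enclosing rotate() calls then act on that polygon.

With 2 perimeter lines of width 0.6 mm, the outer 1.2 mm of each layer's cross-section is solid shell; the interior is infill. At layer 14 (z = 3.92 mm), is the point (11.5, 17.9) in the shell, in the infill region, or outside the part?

infill

At z = 3.92 mm: the cone contributes a regular 16-gon of circumradius 6.334 (interpolated between r1=9 and r2=0.5 at t=0.314); the cube at (13.5, 3.5) is present — its section is the full 7×26.5 rectangle; After the difference (first − rest): starting from the cone, the 7×26.5 cube at (13.5, 3.5) misses the remaining region (no effect) — 1 connected region; the cube at (9, 10.5) is present — its section is the full 10.5×17 rectangle; Combining (union): the 2 present regions are separate (no shared area or edge), so areas and boundary lengths simply add and each stays a separate island — 2 connected regions. Overall, the cross-section has 2 separate islands. The nearest boundary edge runs (9.00, 10.50)→(9.00, 27.50); distance from the point to it = 2.50 mm. (Shell/infill is judged within the island containing the point — the largest one.) The point is inside the cross-section and 2.50 mm from the nearest boundary — more than the 1.2 mm shell width (2 × 0.6), so it's in the infill interior.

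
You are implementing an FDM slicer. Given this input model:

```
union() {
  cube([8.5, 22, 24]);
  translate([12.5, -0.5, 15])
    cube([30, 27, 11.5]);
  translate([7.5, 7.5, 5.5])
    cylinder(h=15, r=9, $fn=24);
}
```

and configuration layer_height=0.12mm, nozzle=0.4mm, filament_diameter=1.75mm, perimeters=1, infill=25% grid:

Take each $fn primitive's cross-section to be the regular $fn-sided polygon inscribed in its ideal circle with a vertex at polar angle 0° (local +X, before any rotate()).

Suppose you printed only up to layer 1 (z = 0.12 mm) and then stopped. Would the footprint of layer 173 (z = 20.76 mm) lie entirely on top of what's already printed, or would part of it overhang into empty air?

part overhangs

Compare the two slices. At z = 0.12: the 8.5×22 cube contributes its full rectangle (area 187.00 mm²); the cube at (12.5, -0.5) is absent (z outside [15, 26.5]); the cylinder at (7.5, 7.5) does not reach this height (z outside [5.5, 20.5]); Merging all regions: only the 8.5×22 cube is present, so the union is just that shape — area = 187.00 mm². At z = 20.76: the cube (footprint 8.5×22) is included at this height (area 187.00 mm²); the 30×27 cube at (12.5, -0.5) contributes its full rectangle (area 810.00 mm²); the cylinder at (7.5, 7.5) is absent (z outside [5.5, 20.5]); Taking the union: the 2 present regions are separate (no shared area or edge), so areas and boundary lengths simply add and each stays a separate island — area = 997.00 mm². Checking containment: at z = 20.76 the cross-section extends beyond the z = 0.12 cross-section by about 810.00 mm².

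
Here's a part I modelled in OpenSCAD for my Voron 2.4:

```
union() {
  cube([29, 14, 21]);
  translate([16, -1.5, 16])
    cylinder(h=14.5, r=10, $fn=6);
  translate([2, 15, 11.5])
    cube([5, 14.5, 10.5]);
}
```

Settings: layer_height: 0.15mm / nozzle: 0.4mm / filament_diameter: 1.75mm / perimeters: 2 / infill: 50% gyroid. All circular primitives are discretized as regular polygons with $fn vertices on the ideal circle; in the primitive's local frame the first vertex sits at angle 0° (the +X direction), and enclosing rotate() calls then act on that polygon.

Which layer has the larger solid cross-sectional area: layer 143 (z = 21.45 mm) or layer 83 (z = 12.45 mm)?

Layer 143 (z = 21.45): the cube is absent (z outside [0, 21]); the r=10 cylinder at (16, -1.5) gives a regular 6-gon of circumradius 10 (constant along its height) (area = (6/2)·10.000²·sin(360°/6) = 259.81 mm²); the cube at (2, 15) (footprint 5×14.5) is included at this height (area 72.50 mm²); Combining (union): the 2 present regions are separate (no shared area or edge), so areas and boundary lengths simply add and each stays a separate island — area = 332.31 mm². So its area = 332.31 mm². Layer 83 (z = 12.45): the 29×14 cube contributes its full rectangle (area 406.00 mm²); the cylinder at (16, -1.5) is not intersected at this z (z outside [16, 30.5]); the cube at (2, 15) (footprint 5×14.5) is included at this height (area 72.50 mm²); Merging all regions: the 2 present regions are separate (no shared area or edge), so areas and boundary lengths simply add and each stays a separate island — area = 478.50 mm². So its area = 478.50 mm². Layer 83 is larger (478.50 vs 332.31 mm²).

layer 83 (z = 12.45 mm)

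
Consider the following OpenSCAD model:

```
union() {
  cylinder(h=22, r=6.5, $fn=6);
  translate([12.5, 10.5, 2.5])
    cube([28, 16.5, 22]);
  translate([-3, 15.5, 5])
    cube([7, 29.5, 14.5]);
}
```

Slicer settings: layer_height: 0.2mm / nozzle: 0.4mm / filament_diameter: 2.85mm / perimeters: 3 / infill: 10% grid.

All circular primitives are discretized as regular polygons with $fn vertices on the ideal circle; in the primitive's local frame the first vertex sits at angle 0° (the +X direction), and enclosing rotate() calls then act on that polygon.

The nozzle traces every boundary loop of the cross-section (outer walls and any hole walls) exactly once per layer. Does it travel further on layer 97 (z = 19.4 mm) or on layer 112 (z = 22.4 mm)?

layer 97 (z = 19.4 mm)

Layer 97 (z = 19.4): the r=6.5 cylinder contributes a regular 6-gon of circumradius 6.5 (perimeter = 2·6·6.500·sin(180°/6) = 39.00 mm); the cube at (12.5, 10.5) (footprint 28×16.5) is included at this height (perimeter 89.00 mm); the cube at (-3, 15.5) (footprint 7×29.5) is included at this height (perimeter 73.00 mm); Taking the union: the 3 present regions are separate (no shared area or edge), so areas and boundary lengths simply add and each stays a separate island — boundary = 201.00 mm. So its perimeter = 201.00 mm. Layer 112 (z = 22.4): the cylinder is not intersected at this z (z outside [0, 22]); the 28×16.5 cube at (12.5, 10.5) contributes its full rectangle (perimeter 89.00 mm); the cube at (-3, 15.5) is absent (z outside [5, 19.5]); Combining (union): only the 28×16.5 cube at (12.5, 10.5) is present, so the union is just that shape — boundary = 89.00 mm. So its perimeter = 89.00 mm. Layer 97 is larger (201.00 vs 89.00 mm).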